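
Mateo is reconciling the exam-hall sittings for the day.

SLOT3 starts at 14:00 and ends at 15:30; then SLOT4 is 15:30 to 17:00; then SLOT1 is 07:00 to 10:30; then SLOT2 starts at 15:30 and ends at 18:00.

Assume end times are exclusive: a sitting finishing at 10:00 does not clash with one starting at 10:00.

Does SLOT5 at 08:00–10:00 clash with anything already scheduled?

Yes — it overlaps SLOT1

SLOT1: starts 07:00 before SLOT5 ends 10:00, and ends 10:30 after SLOT5 starts 08:00 → overlap.
SLOT3: starts 14:00 at or after SLOT5 ends 10:00 → clear.
SLOT2: starts 15:30 at or after SLOT5 ends 10:00 → clear.
SLOT4: starts 15:30 at or after SLOT5 ends 10:00 → clear.
SLOT5 overlaps SLOT1.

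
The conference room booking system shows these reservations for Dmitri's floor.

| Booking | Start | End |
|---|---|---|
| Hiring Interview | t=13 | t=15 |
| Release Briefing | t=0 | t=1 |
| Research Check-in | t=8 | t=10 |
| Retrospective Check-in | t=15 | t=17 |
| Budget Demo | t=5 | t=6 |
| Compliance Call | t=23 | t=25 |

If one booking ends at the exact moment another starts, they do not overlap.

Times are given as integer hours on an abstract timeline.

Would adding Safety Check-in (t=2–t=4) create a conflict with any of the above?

No — it doesn't clash with anything

Release Briefing: ends t=1 at or before Safety Check-in starts t=2 → clear.
Budget Demo: starts t=5 at or after Safety Check-in ends t=4 → clear.
Research Check-in: starts t=8 at or after Safety Check-in ends t=4 → clear.
Hiring Interview: starts t=13 at or after Safety Check-in ends t=4 → clear.
Retrospective Check-in: starts t=15 at or after Safety Check-in ends t=4 → clear.
Compliance Call: starts t=23 at or after Safety Check-in ends t=4 → clear.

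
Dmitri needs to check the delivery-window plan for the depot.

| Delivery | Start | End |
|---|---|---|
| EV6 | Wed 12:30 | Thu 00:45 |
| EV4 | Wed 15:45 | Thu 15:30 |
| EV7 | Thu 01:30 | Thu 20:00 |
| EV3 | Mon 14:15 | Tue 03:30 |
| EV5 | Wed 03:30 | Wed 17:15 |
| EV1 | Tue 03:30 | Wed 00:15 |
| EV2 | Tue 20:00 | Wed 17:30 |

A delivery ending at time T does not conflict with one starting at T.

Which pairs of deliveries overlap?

EV1 & EV2, EV2 & EV4, EV2 & EV5, EV2 & EV6, EV4 & EV5, EV4 & EV6, EV4 & EV7, EV5 & EV6

Two intervals overlap when each starts before the other ends.
Sorted by start: EV3, EV1, EV2, EV5, EV6, EV4, EV7.
EV1 starts exactly when EV3 ends (back-to-back, no overlap); EV3 is clear from here.
EV2 starts before EV1 ends → EV1 and EV2 overlap.
EV5 starts after EV1 ends; EV1 is clear from here.
EV5 starts before EV2 ends → EV2 and EV5 overlap.
EV6 starts before EV2 ends → EV2 and EV6 overlap.
EV4 starts before EV2 ends → EV2 and EV4 overlap.
EV7 starts after EV2 ends.
EV6 starts before EV5 ends → EV5 and EV6 overlap.
EV4 starts before EV5 ends → EV5 and EV4 overlap.
EV7 starts after EV5 ends.
EV4 starts before EV6 ends → EV6 and EV4 overlap.
EV7 starts after EV6 ends.
EV7 starts before EV4 ends → EV4 and EV7 overlap.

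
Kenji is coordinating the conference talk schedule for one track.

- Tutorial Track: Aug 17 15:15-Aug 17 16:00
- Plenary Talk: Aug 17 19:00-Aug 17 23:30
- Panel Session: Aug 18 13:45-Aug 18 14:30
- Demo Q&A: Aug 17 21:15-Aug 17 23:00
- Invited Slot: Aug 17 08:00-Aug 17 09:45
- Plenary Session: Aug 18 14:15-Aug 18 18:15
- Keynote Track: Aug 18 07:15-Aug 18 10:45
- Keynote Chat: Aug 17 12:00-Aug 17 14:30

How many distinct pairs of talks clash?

2

Sorted by start: Invited Slot, Keynote Chat, Tutorial Track, Plenary Talk, Demo Q&A, Keynote Track, Panel Session, Plenary Session.
Keynote Chat starts after Invited Slot ends, so nothing later overlaps Invited Slot either.
Tutorial Track starts after Keynote Chat ends, so nothing later overlaps Keynote Chat either.
Plenary Talk starts after Tutorial Track ends, so nothing later overlaps Tutorial Track either.
Demo Q&A starts before Plenary Talk ends → Plenary Talk and Demo Q&A overlap.
Keynote Track starts after Plenary Talk ends, so nothing later overlaps Plenary Talk either.
Keynote Track starts after Demo Q&A ends, so nothing later overlaps Demo Q&A either.
Panel Session starts after Keynote Track ends, so nothing later overlaps Keynote Track either.
Plenary Session starts before Panel Session ends → Panel Session and Plenary Session overlap.
Overlapping pairs: Demo Q&A & Plenary Talk, Panel Session & Plenary Session — 2 in total.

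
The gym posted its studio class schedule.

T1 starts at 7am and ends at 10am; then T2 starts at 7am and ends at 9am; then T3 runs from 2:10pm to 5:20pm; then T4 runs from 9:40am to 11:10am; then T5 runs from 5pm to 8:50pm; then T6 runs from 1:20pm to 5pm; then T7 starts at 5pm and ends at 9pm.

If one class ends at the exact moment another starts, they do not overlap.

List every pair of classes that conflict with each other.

T1 & T2, T1 & T4, T3 & T5, T3 & T6, T3 & T7, T5 & T7

Sorted by start: T1, T2, T4, T6, T3, T5, T7.
T2 starts before T1 ends → T1 and T2 overlap.
T4 starts before T1 ends → T1 and T4 overlap.
T6 starts after T1 ends — done with T1.
T4 starts after T2 ends — done with T2.
T6 starts after T4 ends — done with T4.
T3 starts before T6 ends → T6 and T3 overlap.
T5 starts exactly when T6 ends (back-to-back, no overlap) — done with T6.
T5 starts before T3 ends → T3 and T5 overlap.
T7 starts before T3 ends → T3 and T7 overlap.
T7 starts before T5 ends → T5 and T7 overlap.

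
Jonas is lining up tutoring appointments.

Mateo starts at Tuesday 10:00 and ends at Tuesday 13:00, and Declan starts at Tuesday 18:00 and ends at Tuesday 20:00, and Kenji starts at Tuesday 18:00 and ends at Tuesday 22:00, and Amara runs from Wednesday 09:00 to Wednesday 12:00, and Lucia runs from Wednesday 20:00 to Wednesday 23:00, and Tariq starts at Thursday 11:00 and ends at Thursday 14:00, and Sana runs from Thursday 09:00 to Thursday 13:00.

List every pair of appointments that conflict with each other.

Declan & Kenji, Sana & Tariq

Sorted by start: Mateo, Declan, Kenji, Amara, Lucia, Sana, Tariq.
Declan starts after Mateo ends, so nothing later overlaps Mateo either.
Kenji starts before Declan ends → Declan and Kenji overlap.
Amara starts after Declan ends, so nothing later overlaps Declan either.
Amara starts after Kenji ends, so nothing later overlaps Kenji either.
Lucia starts after Amara ends, so nothing later overlaps Amara either.
Sana starts after Lucia ends, so nothing later overlaps Lucia either.
Tariq starts before Sana ends → Sana and Tariq overlap.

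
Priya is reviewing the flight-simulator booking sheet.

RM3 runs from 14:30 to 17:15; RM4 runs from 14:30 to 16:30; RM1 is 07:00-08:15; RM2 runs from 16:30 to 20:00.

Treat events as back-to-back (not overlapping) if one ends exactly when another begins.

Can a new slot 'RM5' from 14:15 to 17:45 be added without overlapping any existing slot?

RM1: ends 08:15 at or before RM5 starts 14:15 → clear.
RM3: starts 14:30 before RM5 ends 17:45, and ends 17:15 after RM5 starts 14:15 → overlap.
RM4: starts 14:30 before RM5 ends 17:45, and ends 16:30 after RM5 starts 14:15 → overlap.
RM2: starts 16:30 before RM5 ends 17:45, and ends 20:00 after RM5 starts 14:15 → overlap.
RM5 overlaps RM2, RM3, RM4.

No — it overlaps RM2, RM3, RM4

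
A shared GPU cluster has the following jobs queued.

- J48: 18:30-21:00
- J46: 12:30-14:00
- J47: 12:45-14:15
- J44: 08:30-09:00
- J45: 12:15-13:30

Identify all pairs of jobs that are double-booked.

Sorted by start: J44, J45, J46, J47, J48.
J45 starts after J44 ends — done with J44.
J46 starts before J45 ends → J45 and J46 overlap.
J47 starts before J45 ends → J45 and J47 overlap.
J48 starts after J45 ends.
J47 starts before J46 ends → J46 and J47 overlap.
J48 starts after J46 ends.
J48 starts after J47 ends.

J45 & J46, J45 & J47, J46 & J47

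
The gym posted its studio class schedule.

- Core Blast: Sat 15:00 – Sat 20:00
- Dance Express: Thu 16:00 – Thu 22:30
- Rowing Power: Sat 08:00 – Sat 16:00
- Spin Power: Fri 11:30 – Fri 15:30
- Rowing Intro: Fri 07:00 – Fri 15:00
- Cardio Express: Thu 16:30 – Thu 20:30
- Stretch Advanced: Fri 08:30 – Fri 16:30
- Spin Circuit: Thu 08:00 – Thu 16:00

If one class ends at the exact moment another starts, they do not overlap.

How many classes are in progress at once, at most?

Walk through starts and ends in time order (an end at T is processed before a start at T):
Thu 08:00 start Spin Circuit → 1
Thu 16:00 end Spin Circuit → 0
Thu 16:00 start Dance Express → 1
Thu 16:30 start Cardio Express → 2
Thu 20:30 end Cardio Express → 1
Thu 22:30 end Dance Express → 0
Fri 07:00 start Rowing Intro → 1
Fri 08:30 start Stretch Advanced → 2
Fri 11:30 start Spin Power → 3
Fri 15:00 end Rowing Intro → 2
Fri 15:30 end Spin Power → 1
Fri 16:30 end Stretch Advanced → 0
Sat 08:00 start Rowing Power → 1
Sat 15:00 start Core Blast → 2
Sat 16:00 end Rowing Power → 1
Sat 20:00 end Core Blast → 0
Peak is 3, at Fri 11:30 (Rowing Intro, Spin Power, Stretch Advanced).

3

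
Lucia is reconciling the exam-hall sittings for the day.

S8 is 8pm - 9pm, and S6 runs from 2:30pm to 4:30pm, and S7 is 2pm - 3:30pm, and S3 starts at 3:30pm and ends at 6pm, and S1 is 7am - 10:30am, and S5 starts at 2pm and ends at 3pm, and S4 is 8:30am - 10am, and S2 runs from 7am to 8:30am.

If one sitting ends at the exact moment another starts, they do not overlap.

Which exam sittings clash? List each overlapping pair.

Sorted by start: S1, S2, S4, S5, S7, S6, S3, S8.
S2 starts before S1 ends → S1 and S2 overlap.
S4 starts before S1 ends → S1 and S4 overlap.
S5 starts after S1 ends, so S1 has no further overlaps.
S4 starts exactly when S2 ends (back-to-back, no overlap), so S2 has no further overlaps.
S5 starts after S4 ends, so S4 has no further overlaps.
S7 starts before S5 ends → S5 and S7 overlap.
S6 starts before S5 ends → S5 and S6 overlap.
S3 starts after S5 ends, so S5 has no further overlaps.
S6 starts before S7 ends → S7 and S6 overlap.
S3 starts exactly when S7 ends (back-to-back, no overlap), so S7 has no further overlaps.
S3 starts before S6 ends → S6 and S3 overlap.
S8 starts after S6 ends.
S8 starts after S3 ends.

S1 & S2, S1 & S4, S3 & S6, S5 & S6, S5 & S7, S6 & S7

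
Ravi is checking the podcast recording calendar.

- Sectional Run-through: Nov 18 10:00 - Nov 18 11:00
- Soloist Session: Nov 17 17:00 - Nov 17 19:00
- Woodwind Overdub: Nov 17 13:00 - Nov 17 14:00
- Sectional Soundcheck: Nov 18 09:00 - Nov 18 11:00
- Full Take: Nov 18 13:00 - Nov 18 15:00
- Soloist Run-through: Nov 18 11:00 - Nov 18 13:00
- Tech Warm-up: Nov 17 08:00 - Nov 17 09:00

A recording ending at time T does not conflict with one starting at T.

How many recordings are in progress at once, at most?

Walk through starts and ends in time order (an end at T is processed before a start at T):
Nov 17 08:00 start Tech Warm-up → 1
Nov 17 09:00 end Tech Warm-up → 0
Nov 17 13:00 start Woodwind Overdub → 1
Nov 17 14:00 end Woodwind Overdub → 0
Nov 17 17:00 start Soloist Session → 1
Nov 17 19:00 end Soloist Session → 0
Nov 18 09:00 start Sectional Soundcheck → 1
Nov 18 10:00 start Sectional Run-through → 2
Nov 18 11:00 end Sectional Run-through → 1
Nov 18 11:00 end Sectional Soundcheck → 0
Nov 18 11:00 start Soloist Run-through → 1
Nov 18 13:00 end Soloist Run-through → 0
Nov 18 13:00 start Full Take → 1
Nov 18 15:00 end Full Take → 0
Peak is 2, at Nov 18 10:00 (Sectional Run-through, Sectional Soundcheck).

2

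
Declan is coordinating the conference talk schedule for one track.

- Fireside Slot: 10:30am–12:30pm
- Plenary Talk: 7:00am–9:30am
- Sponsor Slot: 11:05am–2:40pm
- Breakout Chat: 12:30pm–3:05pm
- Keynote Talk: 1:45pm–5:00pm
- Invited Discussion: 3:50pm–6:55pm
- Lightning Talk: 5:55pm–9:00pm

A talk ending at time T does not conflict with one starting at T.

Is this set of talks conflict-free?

Check each pair: they overlap iff neither finishes before the other starts.
Sorted by start: Plenary Talk, Fireside Slot, Sponsor Slot, Breakout Chat, Keynote Talk, Invited Discussion, Lightning Talk.
Fireside Slot starts after Plenary Talk ends — done with Plenary Talk.
Sponsor Slot starts before Fireside Slot ends → Fireside Slot and Sponsor Slot overlap.
That's a conflict, so the schedule is not conflict-free.

No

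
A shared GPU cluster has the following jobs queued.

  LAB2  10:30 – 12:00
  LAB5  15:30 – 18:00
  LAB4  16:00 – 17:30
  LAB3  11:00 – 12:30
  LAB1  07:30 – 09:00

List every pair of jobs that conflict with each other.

LAB2 & LAB3, LAB4 & LAB5

Sorted by start: LAB1, LAB2, LAB3, LAB5, LAB4.
LAB2 starts after LAB1 ends, so nothing later overlaps LAB1 either.
LAB3 starts before LAB2 ends → LAB2 and LAB3 overlap.
LAB5 starts after LAB2 ends, so nothing later overlaps LAB2 either.
LAB5 starts after LAB3 ends, so nothing later overlaps LAB3 either.
LAB4 starts before LAB5 ends → LAB5 and LAB4 overlap.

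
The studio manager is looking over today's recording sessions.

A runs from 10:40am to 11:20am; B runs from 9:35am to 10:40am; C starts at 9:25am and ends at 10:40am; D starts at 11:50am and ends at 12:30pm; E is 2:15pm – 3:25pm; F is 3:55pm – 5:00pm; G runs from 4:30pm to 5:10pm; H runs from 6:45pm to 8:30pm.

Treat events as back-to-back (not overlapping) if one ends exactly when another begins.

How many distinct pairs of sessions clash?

Sorted by start: C, B, A, D, E, F, G, H.
B starts before C ends → C and B overlap.
A starts exactly when C ends (back-to-back, no overlap); C is clear from here.
A starts exactly when B ends (back-to-back, no overlap); B is clear from here.
D starts after A ends; A is clear from here.
E starts after D ends; D is clear from here.
F starts after E ends; E is clear from here.
G starts before F ends → F and G overlap.
H starts after F ends.
H starts after G ends.
Overlapping pairs: B & C, F & G — 2 in total.

2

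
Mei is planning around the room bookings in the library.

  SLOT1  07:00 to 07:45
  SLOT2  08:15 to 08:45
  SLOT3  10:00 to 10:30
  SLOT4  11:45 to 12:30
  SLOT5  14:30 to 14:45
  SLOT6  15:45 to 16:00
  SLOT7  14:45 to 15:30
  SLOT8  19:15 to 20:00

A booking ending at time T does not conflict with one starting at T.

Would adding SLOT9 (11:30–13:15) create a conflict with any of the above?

Yes — it overlaps SLOT4

SLOT1: ends 07:45 at or before SLOT9 starts 11:30 → clear.
SLOT2: ends 08:45 at or before SLOT9 starts 11:30 → clear.
SLOT3: ends 10:30 at or before SLOT9 starts 11:30 → clear.
SLOT4: starts 11:45 before SLOT9 ends 13:15, and ends 12:30 after SLOT9 starts 11:30 → overlap.
SLOT5: starts 14:30 at or after SLOT9 ends 13:15 → clear.
SLOT7: starts 14:45 at or after SLOT9 ends 13:15 → clear.
SLOT6: starts 15:45 at or after SLOT9 ends 13:15 → clear.
SLOT8: starts 19:15 at or after SLOT9 ends 13:15 → clear.
SLOT9 overlaps SLOT4.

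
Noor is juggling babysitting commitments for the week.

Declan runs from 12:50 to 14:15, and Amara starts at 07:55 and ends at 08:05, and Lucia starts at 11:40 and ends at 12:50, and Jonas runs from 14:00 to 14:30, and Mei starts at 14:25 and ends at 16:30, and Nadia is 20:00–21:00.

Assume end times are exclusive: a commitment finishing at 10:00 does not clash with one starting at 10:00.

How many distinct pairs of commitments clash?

2

Sorted by start: Amara, Lucia, Declan, Jonas, Mei, Nadia.
Lucia starts after Amara ends, so Amara has no further overlaps.
Declan starts exactly when Lucia ends (back-to-back, no overlap), so Lucia has no further overlaps.
Jonas starts before Declan ends → Declan and Jonas overlap.
Mei starts after Declan ends, so Declan has no further overlaps.
Mei starts before Jonas ends → Jonas and Mei overlap.
Nadia starts after Jonas ends.
Nadia starts after Mei ends.
Overlapping pairs: Declan & Jonas, Jonas & Mei — 2 in total.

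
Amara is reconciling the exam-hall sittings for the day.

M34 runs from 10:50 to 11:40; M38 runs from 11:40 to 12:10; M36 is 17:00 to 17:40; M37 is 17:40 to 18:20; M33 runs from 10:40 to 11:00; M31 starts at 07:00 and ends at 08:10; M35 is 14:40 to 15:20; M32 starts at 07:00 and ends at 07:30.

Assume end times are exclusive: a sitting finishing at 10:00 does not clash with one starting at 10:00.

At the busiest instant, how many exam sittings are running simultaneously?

2

Sweep the timeline, counting +1 at each start and −1 at each end (ends before starts at a tie):
07:00 start M31 → 1
07:00 start M32 → 2
07:30 end M32 → 1
08:10 end M31 → 0
10:40 start M33 → 1
10:50 start M34 → 2
11:00 end M33 → 1
11:40 end M34 → 0
11:40 start M38 → 1
12:10 end M38 → 0
14:40 start M35 → 1
15:20 end M35 → 0
17:00 start M36 → 1
17:40 end M36 → 0
17:40 start M37 → 1
18:20 end M37 → 0
Peak is 2, at 07:00 (M31, M32).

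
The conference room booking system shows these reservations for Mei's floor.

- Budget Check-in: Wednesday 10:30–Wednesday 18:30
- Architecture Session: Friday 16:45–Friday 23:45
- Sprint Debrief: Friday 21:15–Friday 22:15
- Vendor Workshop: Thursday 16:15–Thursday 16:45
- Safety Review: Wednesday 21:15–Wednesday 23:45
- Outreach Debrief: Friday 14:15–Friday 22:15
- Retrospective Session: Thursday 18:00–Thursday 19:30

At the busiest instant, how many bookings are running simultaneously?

Walk through starts and ends in time order (an end at T is processed before a start at T):
Wednesday 10:30 start Budget Check-in → 1
Wednesday 18:30 end Budget Check-in → 0
Wednesday 21:15 start Safety Review → 1
Wednesday 23:45 end Safety Review → 0
Thursday 16:15 start Vendor Workshop → 1
Thursday 16:45 end Vendor Workshop → 0
Thursday 18:00 start Retrospective Session → 1
Thursday 19:30 end Retrospective Session → 0
Friday 14:15 start Outreach Debrief → 1
Friday 16:45 start Architecture Session → 2
Friday 21:15 start Sprint Debrief → 3
Friday 22:15 end Outreach Debrief → 2
Friday 22:15 end Sprint Debrief → 1
Friday 23:45 end Architecture Session → 0
Peak is 3, at Friday 21:15 (Architecture Session, Outreach Debrief, Sprint Debrief).

3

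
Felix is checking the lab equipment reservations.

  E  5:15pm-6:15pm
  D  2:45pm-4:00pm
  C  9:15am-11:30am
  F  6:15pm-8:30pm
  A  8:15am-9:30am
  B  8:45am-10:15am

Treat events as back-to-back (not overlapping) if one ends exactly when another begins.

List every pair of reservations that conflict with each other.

Two intervals overlap when each starts before the other ends.
Sorted by start: A, B, C, D, E, F.
B starts before A ends → A and B overlap.
C starts before A ends → A and C overlap.
D starts after A ends — done with A.
C starts before B ends → B and C overlap.
D starts after B ends — done with B.
D starts after C ends — done with C.
E starts after D ends — done with D.
F starts exactly when E ends (back-to-back, no overlap).

A & B, A & C, B & C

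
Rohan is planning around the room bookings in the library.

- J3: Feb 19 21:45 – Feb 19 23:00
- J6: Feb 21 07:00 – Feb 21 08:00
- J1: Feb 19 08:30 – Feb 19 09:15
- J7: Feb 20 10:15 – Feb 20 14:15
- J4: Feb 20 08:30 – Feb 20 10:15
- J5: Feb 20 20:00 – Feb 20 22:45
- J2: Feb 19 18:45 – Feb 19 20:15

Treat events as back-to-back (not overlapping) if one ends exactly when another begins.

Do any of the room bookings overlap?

No

Two intervals overlap when each starts before the other ends.
Sorted by start: J1, J2, J3, J4, J7, J5, J6.
J2 starts after J1 ends — done with J1.
J3 starts after J2 ends — done with J2.
J4 starts after J3 ends — done with J3.
J7 starts exactly when J4 ends (back-to-back, no overlap) — done with J4.
J5 starts after J7 ends — done with J7.
J6 starts after J5 ends.
Every pair is clear; the schedule has no overlaps.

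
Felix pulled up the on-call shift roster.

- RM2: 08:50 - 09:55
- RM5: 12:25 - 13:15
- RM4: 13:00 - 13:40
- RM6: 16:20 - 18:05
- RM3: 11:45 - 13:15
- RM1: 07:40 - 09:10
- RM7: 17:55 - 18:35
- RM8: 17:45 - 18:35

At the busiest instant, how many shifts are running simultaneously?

Walk through starts and ends in time order (an end at T is processed before a start at T):
07:40 start RM1 → 1
08:50 start RM2 → 2
09:10 end RM1 → 1
09:55 end RM2 → 0
11:45 start RM3 → 1
12:25 start RM5 → 2
13:00 start RM4 → 3
13:15 end RM3 → 2
13:15 end RM5 → 1
13:40 end RM4 → 0
16:20 start RM6 → 1
17:45 start RM8 → 2
17:55 start RM7 → 3
18:05 end RM6 → 2
18:35 end RM7 → 1
18:35 end RM8 → 0
Peak is 3, at 13:00 (RM3, RM4, RM5).

3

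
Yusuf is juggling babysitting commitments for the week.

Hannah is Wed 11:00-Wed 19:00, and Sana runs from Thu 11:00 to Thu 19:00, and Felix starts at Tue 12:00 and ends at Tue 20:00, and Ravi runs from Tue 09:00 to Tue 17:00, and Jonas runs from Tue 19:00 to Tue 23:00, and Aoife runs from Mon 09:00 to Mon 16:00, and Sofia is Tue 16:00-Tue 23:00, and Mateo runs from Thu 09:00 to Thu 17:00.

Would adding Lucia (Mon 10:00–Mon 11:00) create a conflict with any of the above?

Yes — it overlaps Aoife

Aoife: starts Mon 09:00 before Lucia ends Mon 11:00, and ends Mon 16:00 after Lucia starts Mon 10:00 → overlap.
Ravi: starts Tue 09:00 at or after Lucia ends Mon 11:00 → clear.
Felix: starts Tue 12:00 at or after Lucia ends Mon 11:00 → clear.
Sofia: starts Tue 16:00 at or after Lucia ends Mon 11:00 → clear.
Jonas: starts Tue 19:00 at or after Lucia ends Mon 11:00 → clear.
Hannah: starts Wed 11:00 at or after Lucia ends Mon 11:00 → clear.
Mateo: starts Thu 09:00 at or after Lucia ends Mon 11:00 → clear.
Sana: starts Thu 11:00 at or after Lucia ends Mon 11:00 → clear.
Lucia overlaps Aoife.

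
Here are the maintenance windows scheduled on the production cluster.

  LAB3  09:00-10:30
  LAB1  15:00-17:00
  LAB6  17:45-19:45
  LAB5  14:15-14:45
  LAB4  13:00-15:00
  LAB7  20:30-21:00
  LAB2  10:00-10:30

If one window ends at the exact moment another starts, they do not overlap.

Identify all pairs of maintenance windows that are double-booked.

LAB2 & LAB3, LAB4 & LAB5

Check each pair: they overlap iff neither finishes before the other starts.
Sorted by start: LAB3, LAB2, LAB4, LAB5, LAB1, LAB6, LAB7.
LAB2 starts before LAB3 ends → LAB3 and LAB2 overlap.
LAB4 starts after LAB3 ends, so nothing later overlaps LAB3 either.
LAB4 starts after LAB2 ends, so nothing later overlaps LAB2 either.
LAB5 starts before LAB4 ends → LAB4 and LAB5 overlap.
LAB1 starts exactly when LAB4 ends (back-to-back, no overlap), so nothing later overlaps LAB4 either.
LAB1 starts after LAB5 ends, so nothing later overlaps LAB5 either.
LAB6 starts after LAB1 ends, so nothing later overlaps LAB1 either.
LAB7 starts after LAB6 ends.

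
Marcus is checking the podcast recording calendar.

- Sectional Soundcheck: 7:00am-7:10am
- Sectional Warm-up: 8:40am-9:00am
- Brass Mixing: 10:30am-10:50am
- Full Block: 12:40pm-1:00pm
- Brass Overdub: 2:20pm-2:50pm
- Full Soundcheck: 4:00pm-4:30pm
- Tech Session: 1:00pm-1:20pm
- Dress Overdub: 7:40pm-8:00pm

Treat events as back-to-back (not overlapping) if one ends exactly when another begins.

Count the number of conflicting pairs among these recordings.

0

Check each pair: they overlap iff neither finishes before the other starts.
Sorted by start: Sectional Soundcheck, Sectional Warm-up, Brass Mixing, Full Block, Tech Session, Brass Overdub, Full Soundcheck, Dress Overdub.
Sectional Warm-up starts after Sectional Soundcheck ends; Sectional Soundcheck is clear from here.
Brass Mixing starts after Sectional Warm-up ends; Sectional Warm-up is clear from here.
Full Block starts after Brass Mixing ends; Brass Mixing is clear from here.
Tech Session starts exactly when Full Block ends (back-to-back, no overlap); Full Block is clear from here.
Brass Overdub starts after Tech Session ends; Tech Session is clear from here.
Full Soundcheck starts after Brass Overdub ends; Brass Overdub is clear from here.
Dress Overdub starts after Full Soundcheck ends.
No pair overlaps.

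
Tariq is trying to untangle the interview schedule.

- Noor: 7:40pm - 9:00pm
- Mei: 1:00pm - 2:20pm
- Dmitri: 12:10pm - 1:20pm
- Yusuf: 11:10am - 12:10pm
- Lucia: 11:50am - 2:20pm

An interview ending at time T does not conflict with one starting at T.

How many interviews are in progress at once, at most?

Walk through starts and ends in time order (an end at T is processed before a start at T):
11:10am start Yusuf → 1
11:50am start Lucia → 2
12:10pm end Yusuf → 1
12:10pm start Dmitri → 2
1:00pm start Mei → 3
1:20pm end Dmitri → 2
2:20pm end Lucia → 1
2:20pm end Mei → 0
7:40pm start Noor → 1
9:00pm end Noor → 0
Peak is 3, at 1:00pm (Dmitri, Lucia, Mei).

3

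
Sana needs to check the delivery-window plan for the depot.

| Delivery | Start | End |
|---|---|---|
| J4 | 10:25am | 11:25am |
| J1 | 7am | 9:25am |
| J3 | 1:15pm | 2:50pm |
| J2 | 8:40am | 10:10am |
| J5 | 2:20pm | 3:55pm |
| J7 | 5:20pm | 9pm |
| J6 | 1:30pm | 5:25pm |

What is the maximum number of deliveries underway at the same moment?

3

Sort all start/end points and keep a running count:
7am start J1 → 1
8:40am start J2 → 2
9:25am end J1 → 1
10:10am end J2 → 0
10:25am start J4 → 1
11:25am end J4 → 0
1:15pm start J3 → 1
1:30pm start J6 → 2
2:20pm start J5 → 3
2:50pm end J3 → 2
3:55pm end J5 → 1
5:20pm start J7 → 2
5:25pm end J6 → 1
9pm end J7 → 0
Peak is 3, at 2:20pm (J3, J5, J6).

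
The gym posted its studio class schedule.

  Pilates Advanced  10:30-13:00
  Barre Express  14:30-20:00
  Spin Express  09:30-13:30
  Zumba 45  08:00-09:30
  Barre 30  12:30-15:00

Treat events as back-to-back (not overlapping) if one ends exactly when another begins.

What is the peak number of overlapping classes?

3

Sweep the timeline, counting +1 at each start and −1 at each end (ends before starts at a tie):
08:00 start Zumba 45 → 1
09:30 end Zumba 45 → 0
09:30 start Spin Express → 1
10:30 start Pilates Advanced → 2
12:30 start Barre 30 → 3
13:00 end Pilates Advanced → 2
13:30 end Spin Express → 1
14:30 start Barre Express → 2
15:00 end Barre 30 → 1
20:00 end Barre Express → 0
Peak is 3, at 12:30 (Barre 30, Pilates Advanced, Spin Express).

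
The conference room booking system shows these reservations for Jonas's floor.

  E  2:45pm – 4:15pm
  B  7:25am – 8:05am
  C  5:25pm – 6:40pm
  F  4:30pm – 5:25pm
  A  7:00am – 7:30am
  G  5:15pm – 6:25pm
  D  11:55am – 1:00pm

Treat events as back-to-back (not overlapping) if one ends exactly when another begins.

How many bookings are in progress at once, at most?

2

Sweep the timeline, counting +1 at each start and −1 at each end (ends before starts at a tie):
7:00am start A → 1
7:25am start B → 2
7:30am end A → 1
8:05am end B → 0
11:55am start D → 1
1:00pm end D → 0
2:45pm start E → 1
4:15pm end E → 0
4:30pm start F → 1
5:15pm start G → 2
5:25pm end F → 1
5:25pm start C → 2
6:25pm end G → 1
6:40pm end C → 0
Peak is 2, at 7:25am (A, B).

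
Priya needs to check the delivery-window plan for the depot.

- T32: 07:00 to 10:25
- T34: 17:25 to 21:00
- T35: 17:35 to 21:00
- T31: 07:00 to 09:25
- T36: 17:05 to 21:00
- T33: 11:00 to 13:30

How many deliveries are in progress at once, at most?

Sweep the timeline, counting +1 at each start and −1 at each end (ends before starts at a tie):
07:00 start T31 → 1
07:00 start T32 → 2
09:25 end T31 → 1
10:25 end T32 → 0
11:00 start T33 → 1
13:30 end T33 → 0
17:05 start T36 → 1
17:25 start T34 → 2
17:35 start T35 → 3
21:00 end T34 → 2
21:00 end T35 → 1
21:00 end T36 → 0
Peak is 3, at 17:35 (T34, T35, T36).

3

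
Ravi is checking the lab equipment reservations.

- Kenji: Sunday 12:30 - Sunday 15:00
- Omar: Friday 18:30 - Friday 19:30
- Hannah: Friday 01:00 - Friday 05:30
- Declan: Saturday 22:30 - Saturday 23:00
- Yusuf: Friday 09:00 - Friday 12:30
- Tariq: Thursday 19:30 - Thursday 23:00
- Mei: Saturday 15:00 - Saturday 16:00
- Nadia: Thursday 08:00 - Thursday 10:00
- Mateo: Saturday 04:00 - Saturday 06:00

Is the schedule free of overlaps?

Yes

Sorted by start: Nadia, Tariq, Hannah, Yusuf, Omar, Mateo, Mei, Declan, Kenji.
Tariq starts after Nadia ends; Nadia is clear from here.
Hannah starts after Tariq ends; Tariq is clear from here.
Yusuf starts after Hannah ends; Hannah is clear from here.
Omar starts after Yusuf ends; Yusuf is clear from here.
Mateo starts after Omar ends; Omar is clear from here.
Mei starts after Mateo ends; Mateo is clear from here.
Declan starts after Mei ends; Mei is clear from here.
Kenji starts after Declan ends.
Every pair is clear; the schedule has no overlaps.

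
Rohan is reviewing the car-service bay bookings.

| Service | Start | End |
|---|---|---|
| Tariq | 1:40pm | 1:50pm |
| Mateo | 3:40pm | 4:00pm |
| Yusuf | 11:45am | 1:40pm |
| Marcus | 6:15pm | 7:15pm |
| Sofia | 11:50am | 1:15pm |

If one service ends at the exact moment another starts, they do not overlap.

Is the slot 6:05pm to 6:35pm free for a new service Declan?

No — it overlaps Marcus

Yusuf: ends 1:40pm at or before Declan starts 6:05pm → clear.
Sofia: ends 1:15pm at or before Declan starts 6:05pm → clear.
Tariq: ends 1:50pm at or before Declan starts 6:05pm → clear.
Mateo: ends 4:00pm at or before Declan starts 6:05pm → clear.
Marcus: starts 6:15pm before Declan ends 6:35pm, and ends 7:15pm after Declan starts 6:05pm → overlap.
Declan overlaps Marcus.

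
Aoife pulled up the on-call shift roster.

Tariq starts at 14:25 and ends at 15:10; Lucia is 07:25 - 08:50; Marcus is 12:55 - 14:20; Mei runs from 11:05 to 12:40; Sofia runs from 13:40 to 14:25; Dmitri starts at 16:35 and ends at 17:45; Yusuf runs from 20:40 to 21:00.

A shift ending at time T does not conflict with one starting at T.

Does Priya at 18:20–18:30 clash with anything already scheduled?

Lucia: ends 08:50 at or before Priya starts 18:20 → clear.
Mei: ends 12:40 at or before Priya starts 18:20 → clear.
Marcus: ends 14:20 at or before Priya starts 18:20 → clear.
Sofia: ends 14:25 at or before Priya starts 18:20 → clear.
Tariq: ends 15:10 at or before Priya starts 18:20 → clear.
Dmitri: ends 17:45 at or before Priya starts 18:20 → clear.
Yusuf: starts 20:40 at or after Priya ends 18:30 → clear.

No — it doesn't clash with anything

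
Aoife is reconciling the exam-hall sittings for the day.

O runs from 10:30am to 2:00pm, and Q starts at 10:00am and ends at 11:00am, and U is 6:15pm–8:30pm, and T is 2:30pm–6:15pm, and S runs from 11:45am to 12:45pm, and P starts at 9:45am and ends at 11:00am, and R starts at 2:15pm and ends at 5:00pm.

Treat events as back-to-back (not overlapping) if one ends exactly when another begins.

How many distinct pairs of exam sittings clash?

Sorted by start: P, Q, O, S, R, T, U.
Q starts before P ends → P and Q overlap.
O starts before P ends → P and O overlap.
S starts after P ends, so P has no further overlaps.
O starts before Q ends → Q and O overlap.
S starts after Q ends, so Q has no further overlaps.
S starts before O ends → O and S overlap.
R starts after O ends, so O has no further overlaps.
R starts after S ends, so S has no further overlaps.
T starts before R ends → R and T overlap.
U starts after R ends.
U starts exactly when T ends (back-to-back, no overlap).
Overlapping pairs: O & P, O & Q, O & S, P & Q, R & T — 5 in total.

5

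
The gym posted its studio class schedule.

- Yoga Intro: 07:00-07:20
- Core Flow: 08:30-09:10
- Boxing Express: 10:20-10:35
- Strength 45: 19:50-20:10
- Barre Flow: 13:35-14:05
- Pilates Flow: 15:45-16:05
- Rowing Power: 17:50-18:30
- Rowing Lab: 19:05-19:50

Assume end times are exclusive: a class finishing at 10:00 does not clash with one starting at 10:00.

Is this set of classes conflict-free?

Yes

Sorted by start: Yoga Intro, Core Flow, Boxing Express, Barre Flow, Pilates Flow, Rowing Power, Rowing Lab, Strength 45.
Core Flow starts after Yoga Intro ends — done with Yoga Intro.
Boxing Express starts after Core Flow ends — done with Core Flow.
Barre Flow starts after Boxing Express ends — done with Boxing Express.
Pilates Flow starts after Barre Flow ends — done with Barre Flow.
Rowing Power starts after Pilates Flow ends — done with Pilates Flow.
Rowing Lab starts after Rowing Power ends — done with Rowing Power.
Strength 45 starts exactly when Rowing Lab ends (back-to-back, no overlap).
Every pair is clear; the schedule has no overlaps.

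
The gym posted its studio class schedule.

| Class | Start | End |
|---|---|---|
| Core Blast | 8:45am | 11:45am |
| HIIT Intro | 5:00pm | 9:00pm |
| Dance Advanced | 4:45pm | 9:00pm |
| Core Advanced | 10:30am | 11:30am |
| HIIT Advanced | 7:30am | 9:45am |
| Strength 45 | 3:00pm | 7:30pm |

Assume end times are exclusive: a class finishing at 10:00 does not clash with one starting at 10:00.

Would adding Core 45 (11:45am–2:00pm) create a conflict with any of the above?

No — it doesn't clash with anything

HIIT Advanced: ends 9:45am at or before Core 45 starts 11:45am → clear.
Core Blast: ends 11:45am at or before Core 45 starts 11:45am → clear.
Core Advanced: ends 11:30am at or before Core 45 starts 11:45am → clear.
Strength 45: starts 3:00pm at or after Core 45 ends 2:00pm → clear.
Dance Advanced: starts 4:45pm at or after Core 45 ends 2:00pm → clear.
HIIT Intro: starts 5:00pm at or after Core 45 ends 2:00pm → clear.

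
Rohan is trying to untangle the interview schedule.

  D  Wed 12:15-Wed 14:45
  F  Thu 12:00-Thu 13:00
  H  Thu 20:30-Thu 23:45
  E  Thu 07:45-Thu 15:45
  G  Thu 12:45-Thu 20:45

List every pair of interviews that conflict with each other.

Sorted by start: D, E, F, G, H.
E starts after D ends, so nothing later overlaps D either.
F starts before E ends → E and F overlap.
G starts before E ends → E and G overlap.
H starts after E ends.
G starts before F ends → F and G overlap.
H starts after F ends.
H starts before G ends → G and H overlap.

E & F, E & G, F & G, G & H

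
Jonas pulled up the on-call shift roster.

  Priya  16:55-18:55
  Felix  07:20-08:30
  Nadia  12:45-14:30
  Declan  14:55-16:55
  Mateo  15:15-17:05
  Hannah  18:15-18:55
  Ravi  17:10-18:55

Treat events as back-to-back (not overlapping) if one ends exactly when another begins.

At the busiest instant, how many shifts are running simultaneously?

3

Sweep the timeline, counting +1 at each start and −1 at each end (ends before starts at a tie):
07:20 start Felix → 1
08:30 end Felix → 0
12:45 start Nadia → 1
14:30 end Nadia → 0
14:55 start Declan → 1
15:15 start Mateo → 2
16:55 end Declan → 1
16:55 start Priya → 2
17:05 end Mateo → 1
17:10 start Ravi → 2
18:15 start Hannah → 3
18:55 end Hannah → 2
18:55 end Priya → 1
18:55 end Ravi → 0
Peak is 3, at 18:15 (Hannah, Priya, Ravi).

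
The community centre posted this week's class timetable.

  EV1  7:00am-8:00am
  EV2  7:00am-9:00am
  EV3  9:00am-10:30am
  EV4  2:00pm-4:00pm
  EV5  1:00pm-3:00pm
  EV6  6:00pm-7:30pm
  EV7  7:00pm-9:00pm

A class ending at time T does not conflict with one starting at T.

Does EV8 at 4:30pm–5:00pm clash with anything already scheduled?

EV1: ends 8:00am at or before EV8 starts 4:30pm → clear.
EV2: ends 9:00am at or before EV8 starts 4:30pm → clear.
EV3: ends 10:30am at or before EV8 starts 4:30pm → clear.
EV5: ends 3:00pm at or before EV8 starts 4:30pm → clear.
EV4: ends 4:00pm at or before EV8 starts 4:30pm → clear.
EV6: starts 6:00pm at or after EV8 ends 5:00pm → clear.
EV7: starts 7:00pm at or after EV8 ends 5:00pm → clear.

No — it doesn't clash with anything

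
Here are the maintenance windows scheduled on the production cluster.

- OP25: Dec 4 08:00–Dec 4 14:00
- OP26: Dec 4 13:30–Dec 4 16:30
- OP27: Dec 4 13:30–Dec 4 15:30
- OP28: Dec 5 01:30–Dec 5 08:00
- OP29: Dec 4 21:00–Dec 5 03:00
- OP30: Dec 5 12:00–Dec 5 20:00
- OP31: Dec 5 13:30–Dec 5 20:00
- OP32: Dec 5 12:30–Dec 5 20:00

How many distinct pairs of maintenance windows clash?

Sorted by start: OP25, OP26, OP27, OP29, OP28, OP30, OP32, OP31.
OP26 starts before OP25 ends → OP25 and OP26 overlap.
OP27 starts before OP25 ends → OP25 and OP27 overlap.
OP29 starts after OP25 ends, so nothing later overlaps OP25 either.
OP27 starts before OP26 ends → OP26 and OP27 overlap.
OP29 starts after OP26 ends, so nothing later overlaps OP26 either.
OP29 starts after OP27 ends, so nothing later overlaps OP27 either.
OP28 starts before OP29 ends → OP29 and OP28 overlap.
OP30 starts after OP29 ends, so nothing later overlaps OP29 either.
OP30 starts after OP28 ends, so nothing later overlaps OP28 either.
OP32 starts before OP30 ends → OP30 and OP32 overlap.
OP31 starts before OP30 ends → OP30 and OP31 overlap.
OP31 starts before OP32 ends → OP32 and OP31 overlap.
Overlapping pairs: OP25 & OP26, OP25 & OP27, OP26 & OP27, OP28 & OP29, OP30 & OP31, OP30 & OP32, OP31 & OP32 — 7 in total.

7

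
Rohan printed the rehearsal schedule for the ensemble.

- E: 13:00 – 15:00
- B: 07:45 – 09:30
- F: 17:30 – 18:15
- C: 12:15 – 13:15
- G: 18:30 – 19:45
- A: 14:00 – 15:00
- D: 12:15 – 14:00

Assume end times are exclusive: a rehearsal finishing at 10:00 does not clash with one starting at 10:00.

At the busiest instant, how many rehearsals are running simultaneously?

3

Sweep the timeline, counting +1 at each start and −1 at each end (ends before starts at a tie):
07:45 start B → 1
09:30 end B → 0
12:15 start C → 1
12:15 start D → 2
13:00 start E → 3
13:15 end C → 2
14:00 end D → 1
14:00 start A → 2
15:00 end A → 1
15:00 end E → 0
17:30 start F → 1
18:15 end F → 0
18:30 start G → 1
19:45 end G → 0
Peak is 3, at 13:00 (C, D, E).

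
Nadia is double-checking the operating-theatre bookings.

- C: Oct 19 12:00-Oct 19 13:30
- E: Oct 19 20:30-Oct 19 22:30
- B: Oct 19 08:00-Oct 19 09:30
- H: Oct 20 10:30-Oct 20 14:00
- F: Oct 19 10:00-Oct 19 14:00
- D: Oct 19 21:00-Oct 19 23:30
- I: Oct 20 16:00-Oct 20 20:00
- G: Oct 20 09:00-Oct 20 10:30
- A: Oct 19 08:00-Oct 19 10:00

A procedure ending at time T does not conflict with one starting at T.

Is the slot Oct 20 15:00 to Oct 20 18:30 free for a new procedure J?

No — it overlaps I

A: ends Oct 19 10:00 at or before J starts Oct 20 15:00 → clear.
B: ends Oct 19 09:30 at or before J starts Oct 20 15:00 → clear.
F: ends Oct 19 14:00 at or before J starts Oct 20 15:00 → clear.
C: ends Oct 19 13:30 at or before J starts Oct 20 15:00 → clear.
E: ends Oct 19 22:30 at or before J starts Oct 20 15:00 → clear.
D: ends Oct 19 23:30 at or before J starts Oct 20 15:00 → clear.
G: ends Oct 20 10:30 at or before J starts Oct 20 15:00 → clear.
H: ends Oct 20 14:00 at or before J starts Oct 20 15:00 → clear.
I: starts Oct 20 16:00 before J ends Oct 20 18:30, and ends Oct 20 20:00 after J starts Oct 20 15:00 → overlap.
J overlaps I.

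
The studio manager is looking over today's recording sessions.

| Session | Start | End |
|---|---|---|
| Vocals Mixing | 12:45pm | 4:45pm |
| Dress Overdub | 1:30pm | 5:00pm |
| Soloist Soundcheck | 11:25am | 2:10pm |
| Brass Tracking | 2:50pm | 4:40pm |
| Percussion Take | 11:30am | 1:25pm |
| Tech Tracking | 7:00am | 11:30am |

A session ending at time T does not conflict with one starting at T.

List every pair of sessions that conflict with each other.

Two intervals overlap when each starts before the other ends.
Sorted by start: Tech Tracking, Soloist Soundcheck, Percussion Take, Vocals Mixing, Dress Overdub, Brass Tracking.
Soloist Soundcheck starts before Tech Tracking ends → Tech Tracking and Soloist Soundcheck overlap.
Percussion Take starts exactly when Tech Tracking ends (back-to-back, no overlap) — done with Tech Tracking.
Percussion Take starts before Soloist Soundcheck ends → Soloist Soundcheck and Percussion Take overlap.
Vocals Mixing starts before Soloist Soundcheck ends → Soloist Soundcheck and Vocals Mixing overlap.
Dress Overdub starts before Soloist Soundcheck ends → Soloist Soundcheck and Dress Overdub overlap.
Brass Tracking starts after Soloist Soundcheck ends.
Vocals Mixing starts before Percussion Take ends → Percussion Take and Vocals Mixing overlap.
Dress Overdub starts after Percussion Take ends — done with Percussion Take.
Dress Overdub starts before Vocals Mixing ends → Vocals Mixing and Dress Overdub overlap.
Brass Tracking starts before Vocals Mixing ends → Vocals Mixing and Brass Tracking overlap.
Brass Tracking starts before Dress Overdub ends → Dress Overdub and Brass Tracking overlap.

Brass Tracking & Dress Overdub, Brass Tracking & Vocals Mixing, Dress Overdub & Soloist Soundcheck, Dress Overdub & Vocals Mixing, Percussion Take & Soloist Soundcheck, Percussion Take & Vocals Mixing, Soloist Soundcheck & Tech Tracking, Soloist Soundcheck & Vocals Mixing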